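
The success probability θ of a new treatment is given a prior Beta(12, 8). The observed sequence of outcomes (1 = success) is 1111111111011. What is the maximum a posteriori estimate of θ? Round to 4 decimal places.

θ̂_MAP = 0.7419

Prior: Beta(12, 8).
Data: 12 successes in 13 trials (from the sequence). The binomial likelihood contributes θ^12(1−θ)^1, so the posterior is Beta(12+12, 8+1) = Beta(24, 9).
For Beta(a, b) with a, b > 1 the mode is (a−1)/(a+b−2) = 23/31 ≈ 0.7419.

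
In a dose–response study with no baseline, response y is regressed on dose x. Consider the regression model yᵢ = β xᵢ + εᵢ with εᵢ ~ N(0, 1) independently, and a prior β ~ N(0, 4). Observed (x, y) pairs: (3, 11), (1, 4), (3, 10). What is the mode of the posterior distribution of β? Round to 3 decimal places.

log p(β | y) = −Σ(yᵢ − βxᵢ)²/(2·1) − β²/(2·4) + const.
Setting the derivative to zero: Σxᵢ(yᵢ − βxᵢ)/1 − β/4 = 0, so β = Σxᵢyᵢ / (Σxᵢ² + σ²/τ²).
Σxᵢyᵢ = 3·11 + 1·4 + 3·10 = 67; Σxᵢ² = 19; σ²/τ² = 0.25.
β̂_MAP = 67 / (19 + 0.25) = 67/19.25 ≈ 3.481.

β̂_MAP = 3.481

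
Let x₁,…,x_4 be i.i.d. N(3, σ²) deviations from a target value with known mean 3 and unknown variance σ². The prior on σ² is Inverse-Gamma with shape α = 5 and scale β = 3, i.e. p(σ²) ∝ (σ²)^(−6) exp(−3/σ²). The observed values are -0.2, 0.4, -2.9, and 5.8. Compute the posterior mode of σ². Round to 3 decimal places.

Sum of squared deviations about the known mean: SS = (-0.2−3)² + (0.4−3)² + (-2.9−3)² + (5.8−3)² = 59.65.
The Normal likelihood contributes (σ²)^(−n/2) exp(−SS/(2σ²)), so the posterior is Inverse-Gamma(α + n/2, β + SS/2) = Inverse-Gamma(7, 32.825).
The mode of Inverse-Gamma(a, b) is b/(a+1) = 32.825/8 ≈ 4.103.

σ̂²_MAP = 4.103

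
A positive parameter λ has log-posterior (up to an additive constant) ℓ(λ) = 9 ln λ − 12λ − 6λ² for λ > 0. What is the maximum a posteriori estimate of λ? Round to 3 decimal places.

ℓ'(λ) = 9/λ − 12 − 12λ. Setting this to zero and multiplying by λ: 12λ² + 12λ − 9 = 0.
λ = (−12 + √(12² + 4·12·9)) / (2·12) = (−12 + √576) / 24 = (−12 + 24)/24 = 1/2.
ℓ''(λ) = −9/λ² − 12 < 0, confirming a maximum.

λ̂_MAP = 0.500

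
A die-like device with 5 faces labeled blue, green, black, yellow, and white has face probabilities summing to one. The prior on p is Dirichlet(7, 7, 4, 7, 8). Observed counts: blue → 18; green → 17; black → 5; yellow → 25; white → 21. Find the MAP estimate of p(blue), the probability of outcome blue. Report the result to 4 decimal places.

MAP estimate of p(blue) = 0.2105

The posterior is Dirichlet(αᵢ + nᵢ) = Dirichlet(25, 24, 9, 32, 29).
For a Dirichlet(a₁,…,a_K) with all aᵢ > 1, the mode has j-th component (aⱼ − 1)/(Σaᵢ − K).
Here Σaᵢ = 119 and K = 5, so p(blue) = (25 − 1)/(119 − 5) = 24/114 ≈ 0.2105.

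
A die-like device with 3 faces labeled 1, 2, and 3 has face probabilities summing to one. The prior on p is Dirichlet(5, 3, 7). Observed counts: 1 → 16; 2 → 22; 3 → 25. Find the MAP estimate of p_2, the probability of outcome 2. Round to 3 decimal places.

MAP estimate: 0.320

The posterior is Dirichlet(αᵢ + nᵢ) = Dirichlet(21, 25, 32).
For a Dirichlet(a₁,…,a_K) with all aᵢ > 1, the mode has j-th component (aⱼ − 1)/(Σaᵢ − K).
Here Σaᵢ = 78 and K = 3, so p_2 = (25 − 1)/(78 − 3) = 24/75 ≈ 0.320.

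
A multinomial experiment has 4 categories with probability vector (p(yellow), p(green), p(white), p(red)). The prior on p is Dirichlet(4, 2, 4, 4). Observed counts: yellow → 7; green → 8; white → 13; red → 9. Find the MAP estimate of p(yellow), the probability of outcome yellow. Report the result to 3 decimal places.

The posterior is Dirichlet(αᵢ + nᵢ) = Dirichlet(11, 10, 17, 13).
For a Dirichlet(a₁,…,a_K) with all aᵢ > 1, the mode has j-th component (aⱼ − 1)/(Σaᵢ − K).
Here Σaᵢ = 51 and K = 4, so p(yellow) = (11 − 1)/(51 − 4) = 10/47 ≈ 0.213.

MAP estimate of p(yellow) = 0.213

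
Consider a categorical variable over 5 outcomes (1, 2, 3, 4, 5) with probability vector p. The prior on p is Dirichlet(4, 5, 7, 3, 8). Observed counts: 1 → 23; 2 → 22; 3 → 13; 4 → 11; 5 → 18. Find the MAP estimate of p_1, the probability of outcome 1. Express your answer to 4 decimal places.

The posterior is Dirichlet(αᵢ + nᵢ) = Dirichlet(27, 27, 20, 14, 26).
For a Dirichlet(a₁,…,a_K) with all aᵢ > 1, the mode has j-th component (aⱼ − 1)/(Σaᵢ − K).
Here Σaᵢ = 114 and K = 5, so p_1 = (27 − 1)/(114 − 5) = 26/109 ≈ 0.2385.

MAP estimate: 0.2385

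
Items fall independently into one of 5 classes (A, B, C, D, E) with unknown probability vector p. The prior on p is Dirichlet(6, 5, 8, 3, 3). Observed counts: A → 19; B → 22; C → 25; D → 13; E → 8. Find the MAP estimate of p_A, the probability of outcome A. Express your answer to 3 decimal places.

The posterior is Dirichlet(αᵢ + nᵢ) = Dirichlet(25, 27, 33, 16, 11).
For a Dirichlet(a₁,…,a_K) with all aᵢ > 1, the mode has j-th component (aⱼ − 1)/(Σaᵢ − K).
Here Σaᵢ = 112 and K = 5, so p_A = (25 − 1)/(112 − 5) = 24/107 ≈ 0.224.

MAP estimate of p_A = 0.224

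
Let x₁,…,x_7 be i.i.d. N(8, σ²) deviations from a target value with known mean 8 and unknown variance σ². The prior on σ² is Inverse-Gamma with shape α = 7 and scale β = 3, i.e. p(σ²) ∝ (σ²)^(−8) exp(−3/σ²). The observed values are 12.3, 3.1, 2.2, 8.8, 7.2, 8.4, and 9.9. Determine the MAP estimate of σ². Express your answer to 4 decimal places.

σ̂²_MAP = 3.7909

Sum of squared deviations about the known mean: SS = (12.3−8)² + (3.1−8)² + (2.2−8)² + (8.8−8)² + (7.2−8)² + (8.4−8)² + (9.9−8)² = 81.19.
The Normal likelihood contributes (σ²)^(−n/2) exp(−SS/(2σ²)), so the posterior is Inverse-Gamma(α + n/2, β + SS/2) = Inverse-Gamma(10.5, 43.595).
The mode of Inverse-Gamma(a, b) is b/(a+1) = 43.595/11.5 ≈ 3.7909.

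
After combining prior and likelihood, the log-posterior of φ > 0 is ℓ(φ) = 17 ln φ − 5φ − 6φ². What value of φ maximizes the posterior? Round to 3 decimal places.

ℓ'(φ) = 17/φ − 5 − 12φ. Setting this to zero and multiplying by φ: 12φ² + 5φ − 17 = 0.
φ = (−5 + √(5² + 4·12·17)) / (2·12) = (−5 + √841) / 24 = (−5 + 29)/24 = 1.
ℓ''(φ) = −17/φ² − 12 < 0, confirming a maximum.

φ̂_MAP = 1.000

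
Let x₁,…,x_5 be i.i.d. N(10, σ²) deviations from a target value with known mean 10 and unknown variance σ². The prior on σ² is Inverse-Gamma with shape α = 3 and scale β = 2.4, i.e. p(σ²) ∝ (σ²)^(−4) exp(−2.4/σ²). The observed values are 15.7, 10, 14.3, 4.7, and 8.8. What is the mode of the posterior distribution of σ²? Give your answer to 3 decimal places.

Sum of squared deviations about the known mean: SS = (15.7−10)² + (10−10)² + (14.3−10)² + (4.7−10)² + (8.8−10)² = 80.51.
The Normal likelihood contributes (σ²)^(−n/2) exp(−SS/(2σ²)), so the posterior is Inverse-Gamma(α + n/2, β + SS/2) = Inverse-Gamma(5.5, 42.655).
The mode of Inverse-Gamma(a, b) is b/(a+1) = 42.655/6.5 ≈ 6.562.

σ̂²_MAP = 6.562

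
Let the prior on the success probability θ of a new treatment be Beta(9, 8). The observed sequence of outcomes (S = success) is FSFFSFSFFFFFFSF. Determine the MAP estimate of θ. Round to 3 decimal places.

Prior: Beta(9, 8).
Data: 4 successes in 15 trials (from the sequence). The binomial likelihood contributes θ^4(1−θ)^11, so the posterior is Beta(9+4, 8+11) = Beta(13, 19).
For Beta(a, b) with a, b > 1 the mode is (a−1)/(a+b−2) = 12/30 ≈ 0.400.

θ̂_MAP = 0.400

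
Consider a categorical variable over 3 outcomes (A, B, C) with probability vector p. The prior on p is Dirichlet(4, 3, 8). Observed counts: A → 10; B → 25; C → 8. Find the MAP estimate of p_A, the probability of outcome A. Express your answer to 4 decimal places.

The posterior is Dirichlet(αᵢ + nᵢ) = Dirichlet(14, 28, 16).
For a Dirichlet(a₁,…,a_K) with all aᵢ > 1, the mode has j-th component (aⱼ − 1)/(Σaᵢ − K).
Here Σaᵢ = 58 and K = 3, so p_A = (14 − 1)/(58 − 3) = 13/55 ≈ 0.2364.

MAP estimate of p_A = 0.2364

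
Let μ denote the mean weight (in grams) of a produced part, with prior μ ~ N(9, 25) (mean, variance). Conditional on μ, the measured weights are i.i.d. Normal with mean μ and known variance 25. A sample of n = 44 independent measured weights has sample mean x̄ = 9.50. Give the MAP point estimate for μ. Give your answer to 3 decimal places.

n = 44, x̄ = 9.50.
For a Normal prior and Normal likelihood with known variance, the posterior is Normal; its mode equals its mean, the precision-weighted average.
Prior precision 1/σ₀² = 1/25 = 0.04; data precision n/σ² = 44/25 = 1.76.
μ̂ = (0.04·9 + 1.76·9.5) / (0.04 + 1.76) = 17.08/1.8 = 427/45 ≈ 9.489.

μ̂_MAP = 9.489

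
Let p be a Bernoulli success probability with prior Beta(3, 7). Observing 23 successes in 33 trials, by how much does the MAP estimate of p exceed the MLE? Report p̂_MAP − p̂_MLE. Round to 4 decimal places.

Posterior is Beta(26, 17); MAP = (26−1)/(43−2) = 25/41 ≈ 0.60976.
MLE ignores the prior: p̂_MLE = k/n = 23/33 ≈ 0.69697.
Difference = 25/41 − 23/33 = -118/1353 ≈ -0.0872.

MAP − MLE = -0.0872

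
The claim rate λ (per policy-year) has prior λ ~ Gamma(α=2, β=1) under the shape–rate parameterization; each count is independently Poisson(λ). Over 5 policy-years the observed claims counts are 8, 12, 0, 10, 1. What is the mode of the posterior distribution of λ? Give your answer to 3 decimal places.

Σxᵢ = 8+12+0+10+1 = 31, with n = 5.
Posterior ∝ λe^(−1λ) · λ^31e^(−5λ) = λ^32e^(−6λ), i.e. Gamma(shape=33, rate=6).
The mode of a Gamma(a, b) with a ≥ 1 (shape–rate) is (a−1)/b = 32/6 ≈ 5.333.

λ̂_MAP = 5.333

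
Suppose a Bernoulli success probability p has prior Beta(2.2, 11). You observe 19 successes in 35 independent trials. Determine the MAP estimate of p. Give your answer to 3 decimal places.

p̂_MAP = 0.437

Prior: Beta(2.2, 11).
Data: 19 successes in 35 trials. The binomial likelihood contributes p^19(1−p)^16, so the posterior is Beta(2.2+19, 11+16) = Beta(21.2, 27).
For Beta(a, b) with a, b > 1 the mode is (a−1)/(a+b−2) = 20.2/46.2 ≈ 0.437.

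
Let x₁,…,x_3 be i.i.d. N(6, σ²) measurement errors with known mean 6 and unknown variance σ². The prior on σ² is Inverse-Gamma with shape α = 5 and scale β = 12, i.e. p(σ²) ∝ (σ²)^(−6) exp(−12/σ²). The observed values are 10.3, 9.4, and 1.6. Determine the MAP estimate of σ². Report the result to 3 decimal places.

σ̂²_MAP = 4.894

Sum of squared deviations about the known mean: SS = (10.3−6)² + (9.4−6)² + (1.6−6)² = 49.41.
The Normal likelihood contributes (σ²)^(−n/2) exp(−SS/(2σ²)), so the posterior is Inverse-Gamma(α + n/2, β + SS/2) = Inverse-Gamma(6.5, 36.705).
The mode of Inverse-Gamma(a, b) is b/(a+1) = 36.705/7.5 ≈ 4.894.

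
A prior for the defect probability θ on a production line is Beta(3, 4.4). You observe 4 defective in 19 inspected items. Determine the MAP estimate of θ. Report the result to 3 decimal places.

θ̂_MAP = 0.246

Prior: Beta(3, 4.4).
Data: 4 successes in 19 trials. The binomial likelihood contributes θ^4(1−θ)^15, so the posterior is Beta(3+4, 4.4+15) = Beta(7, 19.4).
For Beta(a, b) with a, b > 1 the mode is (a−1)/(a+b−2) = 6/24.4 ≈ 0.246.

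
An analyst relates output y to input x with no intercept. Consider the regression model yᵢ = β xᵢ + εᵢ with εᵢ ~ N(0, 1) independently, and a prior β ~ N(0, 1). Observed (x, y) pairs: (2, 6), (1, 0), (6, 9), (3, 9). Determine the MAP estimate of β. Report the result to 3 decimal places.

β̂_MAP = 1.824

log p(β | y) = −Σ(yᵢ − βxᵢ)²/(2·1) − β²/(2·1) + const.
Setting the derivative to zero: Σxᵢ(yᵢ − βxᵢ)/1 − β/1 = 0, so β = Σxᵢyᵢ / (Σxᵢ² + σ²/τ²).
Σxᵢyᵢ = 2·6 + 1·0 + 6·9 + 3·9 = 93; Σxᵢ² = 50; σ²/τ² = 1.
β̂_MAP = 93 / (50 + 1) = 93/51 ≈ 1.824.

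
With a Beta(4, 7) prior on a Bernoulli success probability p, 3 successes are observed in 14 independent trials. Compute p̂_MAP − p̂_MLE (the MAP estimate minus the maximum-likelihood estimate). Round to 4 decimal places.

MAP − MLE = 0.0466

Posterior is Beta(7, 18); MAP = (7−1)/(25−2) = 6/23 ≈ 0.26087.
MLE ignores the prior: p̂_MLE = k/n = 3/14 ≈ 0.21429.
Difference = 6/23 − 3/14 = 15/322 ≈ 0.0466.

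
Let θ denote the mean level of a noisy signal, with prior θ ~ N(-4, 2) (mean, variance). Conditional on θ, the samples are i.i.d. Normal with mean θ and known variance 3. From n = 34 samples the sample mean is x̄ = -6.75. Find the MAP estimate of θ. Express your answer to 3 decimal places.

n = 34, x̄ = -6.75.
For a Normal prior and Normal likelihood with known variance, the posterior is Normal; its mode equals its mean, the precision-weighted average.
Prior precision 1/σ₀² = 1/2 = 0.5; data precision n/σ² = 34/3.
θ̂ = (0.5·(-4) + (34/3)·(-6.75)) / (0.5 + 34/3) = (-78.5)/(71/6) = -471/71 ≈ -6.634.

θ̂_MAP = -6.634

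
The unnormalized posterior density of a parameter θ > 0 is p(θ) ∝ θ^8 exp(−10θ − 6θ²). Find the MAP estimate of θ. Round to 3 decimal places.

θ̂_MAP = 0.500

ℓ'(θ) = 8/θ − 10 − 12θ. Setting this to zero and multiplying by θ: 12θ² + 10θ − 8 = 0.
θ = (−10 + √(10² + 4·12·8)) / (2·12) = (−10 + √484) / 24 = (−10 + 22)/24 = 1/2.
ℓ''(θ) = −8/θ² − 12 < 0, confirming a maximum.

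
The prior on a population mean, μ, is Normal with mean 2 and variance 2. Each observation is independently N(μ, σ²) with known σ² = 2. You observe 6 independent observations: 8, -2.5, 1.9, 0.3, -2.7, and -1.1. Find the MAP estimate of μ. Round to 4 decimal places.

μ̂_MAP = 0.8429

n = 6; x̄ = (8 + (-2.5) + 1.9 + 0.3 + (-2.7) + (-1.1))/6 = 3.9/6 = 0.65.
For a Normal prior and Normal likelihood with known variance, the posterior is Normal; its mode equals its mean, the precision-weighted average.
Prior precision 1/σ₀² = 1/2 = 0.5; data precision n/σ² = 6/2 = 3.
μ̂ = (0.5·2 + 3·0.65) / (0.5 + 3) = 2.95/3.5 = 59/70 ≈ 0.8429.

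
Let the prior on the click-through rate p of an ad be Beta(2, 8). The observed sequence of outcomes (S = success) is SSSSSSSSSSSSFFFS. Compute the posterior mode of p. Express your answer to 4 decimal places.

Prior: Beta(2, 8).
Data: 13 successes in 16 trials (from the sequence). The binomial likelihood contributes p^13(1−p)^3, so the posterior is Beta(2+13, 8+3) = Beta(15, 11).
For Beta(a, b) with a, b > 1 the mode is (a−1)/(a+b−2) = 14/24 ≈ 0.5833.

p̂_MAP = 0.5833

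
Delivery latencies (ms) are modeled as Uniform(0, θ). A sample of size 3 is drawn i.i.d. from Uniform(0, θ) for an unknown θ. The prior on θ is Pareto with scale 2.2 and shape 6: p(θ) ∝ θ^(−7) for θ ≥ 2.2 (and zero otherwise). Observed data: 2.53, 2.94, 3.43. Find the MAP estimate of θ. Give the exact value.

θ̂_MAP = 3.43

The Uniform(0, θ) likelihood is θ^(−n) for θ ≥ max(xᵢ), zero otherwise. Here max(xᵢ) = 3.43.
Posterior ∝ θ^(−7) · θ^(−3) = θ^(−10) on θ ≥ max(2.2, 3.43) = 3.43.
This density is strictly decreasing in θ, so the posterior mode lies at the lower boundary of the support.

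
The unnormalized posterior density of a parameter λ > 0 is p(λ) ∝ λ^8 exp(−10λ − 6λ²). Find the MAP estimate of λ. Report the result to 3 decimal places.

ℓ'(λ) = 8/λ − 10 − 12λ. Setting this to zero and multiplying by λ: 12λ² + 10λ − 8 = 0.
λ = (−10 + √(10² + 4·12·8)) / (2·12) = (−10 + √484) / 24 = (−10 + 22)/24 = 1/2.
ℓ''(λ) = −8/λ² − 12 < 0, confirming a maximum.

λ̂_MAP = 0.500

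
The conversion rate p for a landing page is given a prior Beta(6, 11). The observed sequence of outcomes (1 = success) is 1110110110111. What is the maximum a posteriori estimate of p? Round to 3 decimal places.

p̂_MAP = 0.536

Prior: Beta(6, 11).
Data: 10 successes in 13 trials (from the sequence). The binomial likelihood contributes p^10(1−p)^3, so the posterior is Beta(6+10, 11+3) = Beta(16, 14).
For Beta(a, b) with a, b > 1 the mode is (a−1)/(a+b−2) = 15/28 ≈ 0.536.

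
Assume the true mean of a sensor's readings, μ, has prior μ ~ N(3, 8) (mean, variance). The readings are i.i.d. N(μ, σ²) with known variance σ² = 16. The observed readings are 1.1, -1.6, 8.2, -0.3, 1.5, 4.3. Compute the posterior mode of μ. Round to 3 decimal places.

n = 6; x̄ = (1.1 + (-1.6) + 8.2 + (-0.3) + 1.5 + 4.3)/6 = 13.2/6 = 2.2.
For a Normal prior and Normal likelihood with known variance, the posterior is Normal; its mode equals its mean, the precision-weighted average.
Prior precision 1/σ₀² = 1/8 = 0.125; data precision n/σ² = 6/16 = 0.375.
μ̂ = (0.125·3 + 0.375·2.2) / (0.125 + 0.375) = 1.2/0.5 = 2.400.

μ̂_MAP = 2.400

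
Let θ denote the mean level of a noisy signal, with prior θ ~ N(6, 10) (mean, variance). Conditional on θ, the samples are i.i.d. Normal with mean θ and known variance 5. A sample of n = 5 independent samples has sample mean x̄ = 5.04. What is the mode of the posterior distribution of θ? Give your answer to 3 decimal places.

θ̂_MAP = 5.127

n = 5, x̄ = 5.04.
For a Normal prior and Normal likelihood with known variance, the posterior is Normal; its mode equals its mean, the precision-weighted average.
Prior precision 1/σ₀² = 1/10 = 0.1; data precision n/σ² = 5/5 = 1.
θ̂ = (0.1·6 + 1·5.04) / (0.1 + 1) = 5.64/1.1 = 282/55 ≈ 5.127.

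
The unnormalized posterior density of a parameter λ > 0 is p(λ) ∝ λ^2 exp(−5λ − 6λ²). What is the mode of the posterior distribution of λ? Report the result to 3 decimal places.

λ̂_MAP = 0.250

ℓ'(λ) = 2/λ − 5 − 12λ. Setting this to zero and multiplying by λ: 12λ² + 5λ − 2 = 0.
λ = (−5 + √(5² + 4·12·2)) / (2·12) = (−5 + √121) / 24 = (−5 + 11)/24 = 1/4.
ℓ''(λ) = −2/λ² − 12 < 0, confirming a maximum.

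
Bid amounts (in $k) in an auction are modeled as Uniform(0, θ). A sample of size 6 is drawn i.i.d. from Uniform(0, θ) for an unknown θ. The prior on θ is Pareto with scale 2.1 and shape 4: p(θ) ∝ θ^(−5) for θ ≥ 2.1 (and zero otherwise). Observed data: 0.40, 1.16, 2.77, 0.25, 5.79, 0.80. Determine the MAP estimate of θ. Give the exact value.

θ̂_MAP = 5.79

The Uniform(0, θ) likelihood is θ^(−n) for θ ≥ max(xᵢ), zero otherwise. Here max(xᵢ) = 5.79.
Posterior ∝ θ^(−5) · θ^(−6) = θ^(−11) on θ ≥ max(2.1, 5.79) = 5.79.
This density is strictly decreasing in θ, so the posterior mode lies at the lower boundary of the support.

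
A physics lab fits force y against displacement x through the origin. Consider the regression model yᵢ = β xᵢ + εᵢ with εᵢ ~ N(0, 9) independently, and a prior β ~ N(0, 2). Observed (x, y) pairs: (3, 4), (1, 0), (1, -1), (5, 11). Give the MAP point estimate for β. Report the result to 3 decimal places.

β̂_MAP = 1.630

log p(β | y) = −Σ(yᵢ − βxᵢ)²/(2·9) − β²/(2·2) + const.
Setting the derivative to zero: Σxᵢ(yᵢ − βxᵢ)/9 − β/2 = 0, so β = Σxᵢyᵢ / (Σxᵢ² + σ²/τ²).
Σxᵢyᵢ = 3·4 + 1·0 + 1·(-1) + 5·11 = 66; Σxᵢ² = 36; σ²/τ² = 4.5.
β̂_MAP = 66 / (36 + 4.5) = 66/40.5 ≈ 1.630.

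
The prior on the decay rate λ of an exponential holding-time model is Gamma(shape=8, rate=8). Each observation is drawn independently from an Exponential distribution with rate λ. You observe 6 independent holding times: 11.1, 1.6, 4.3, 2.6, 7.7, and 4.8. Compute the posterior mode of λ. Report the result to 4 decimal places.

λ̂_MAP = 0.3242

The Exponential(rate=λ) likelihood is ∝ λ^n e^(−λΣtᵢ). Here n = 6 and Σtᵢ = 11.1 + 1.6 + 4.3 + 2.6 + 7.7 + 4.8 = 32.1.
Posterior ∝ λ^7e^(−8λ) · λ^6e^(−32.1λ) = λ^13e^(−40.1λ), i.e. Gamma(14, 40.1).
Mode = (a−1)/b = 13/40.1 ≈ 0.3242.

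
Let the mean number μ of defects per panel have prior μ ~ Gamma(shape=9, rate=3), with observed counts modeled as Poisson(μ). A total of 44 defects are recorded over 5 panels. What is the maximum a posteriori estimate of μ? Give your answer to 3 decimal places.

Σxᵢ = 44, n = 5.
Posterior ∝ μ^8e^(−3μ) · μ^44e^(−5μ) = μ^52e^(−8μ), i.e. Gamma(shape=53, rate=8).
The mode of a Gamma(a, b) with a ≥ 1 (shape–rate) is (a−1)/b = 52/8 ≈ 6.500.

μ̂_MAP = 6.500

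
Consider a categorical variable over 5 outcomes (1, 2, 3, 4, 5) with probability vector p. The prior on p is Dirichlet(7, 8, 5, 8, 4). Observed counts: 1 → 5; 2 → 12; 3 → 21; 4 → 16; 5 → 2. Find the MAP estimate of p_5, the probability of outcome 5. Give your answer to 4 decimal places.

The posterior is Dirichlet(αᵢ + nᵢ) = Dirichlet(12, 20, 26, 24, 6).
For a Dirichlet(a₁,…,a_K) with all aᵢ > 1, the mode has j-th component (aⱼ − 1)/(Σaᵢ − K).
Here Σaᵢ = 88 and K = 5, so p_5 = (6 − 1)/(88 − 5) = 5/83 ≈ 0.0602.

MAP estimate: 0.0602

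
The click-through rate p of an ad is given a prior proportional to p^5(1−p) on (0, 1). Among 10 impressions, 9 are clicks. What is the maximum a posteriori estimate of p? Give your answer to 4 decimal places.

The prior density ∝ p^5(1−p)^1 is the kernel of Beta(6, 2).
Data: 9 successes in 10 trials. The binomial likelihood contributes p^9(1−p)^1, so the posterior is Beta(6+9, 2+1) = Beta(15, 3).
For Beta(a, b) with a, b > 1 the mode is (a−1)/(a+b−2) = 14/16 ≈ 0.8750.

p̂_MAP = 0.8750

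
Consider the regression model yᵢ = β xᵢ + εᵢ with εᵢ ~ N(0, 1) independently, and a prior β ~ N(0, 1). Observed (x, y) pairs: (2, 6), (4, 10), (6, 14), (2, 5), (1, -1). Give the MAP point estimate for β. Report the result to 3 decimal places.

β̂_MAP = 2.339

log p(β | y) = −Σ(yᵢ − βxᵢ)²/(2·1) − β²/(2·1) + const.
Setting the derivative to zero: Σxᵢ(yᵢ − βxᵢ)/1 − β/1 = 0, so β = Σxᵢyᵢ / (Σxᵢ² + σ²/τ²).
Σxᵢyᵢ = 2·6 + 4·10 + 6·14 + 2·5 + 1·(-1) = 145; Σxᵢ² = 61; σ²/τ² = 1.
β̂_MAP = 145 / (61 + 1) = 145/62 ≈ 2.339.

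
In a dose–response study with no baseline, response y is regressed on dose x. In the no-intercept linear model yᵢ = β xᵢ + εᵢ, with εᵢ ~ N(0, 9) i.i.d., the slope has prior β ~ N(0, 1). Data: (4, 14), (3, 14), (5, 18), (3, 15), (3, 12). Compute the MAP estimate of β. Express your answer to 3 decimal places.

log p(β | y) = −Σ(yᵢ − βxᵢ)²/(2·9) − β²/(2·1) + const.
Setting the derivative to zero: Σxᵢ(yᵢ − βxᵢ)/9 − β/1 = 0, so β = Σxᵢyᵢ / (Σxᵢ² + σ²/τ²).
Σxᵢyᵢ = 4·14 + 3·14 + 5·18 + 3·15 + 3·12 = 269; Σxᵢ² = 68; σ²/τ² = 9.
β̂_MAP = 269 / (68 + 9) = 269/77 ≈ 3.494.

β̂_MAP = 3.494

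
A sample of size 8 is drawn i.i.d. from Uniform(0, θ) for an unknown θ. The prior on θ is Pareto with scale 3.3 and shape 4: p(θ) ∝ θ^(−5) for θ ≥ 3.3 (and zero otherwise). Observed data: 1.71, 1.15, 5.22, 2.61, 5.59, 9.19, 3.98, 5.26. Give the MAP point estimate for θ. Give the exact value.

The Uniform(0, θ) likelihood is θ^(−n) for θ ≥ max(xᵢ), zero otherwise. Here max(xᵢ) = 9.19.
Posterior ∝ θ^(−5) · θ^(−8) = θ^(−13) on θ ≥ max(3.3, 9.19) = 9.19.
This density is strictly decreasing in θ, so the posterior mode lies at the lower boundary of the support.

θ̂_MAP = 9.19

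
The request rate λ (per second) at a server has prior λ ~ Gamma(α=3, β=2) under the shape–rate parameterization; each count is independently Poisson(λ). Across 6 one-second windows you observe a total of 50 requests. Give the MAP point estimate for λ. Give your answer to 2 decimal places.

λ̂_MAP = 6.50

Σxᵢ = 50, n = 6.
Posterior ∝ λ^2e^(−2λ) · λ^50e^(−6λ) = λ^52e^(−8λ), i.e. Gamma(shape=53, rate=8).
The mode of a Gamma(a, b) with a ≥ 1 (shape–rate) is (a−1)/b = 52/8 ≈ 6.50.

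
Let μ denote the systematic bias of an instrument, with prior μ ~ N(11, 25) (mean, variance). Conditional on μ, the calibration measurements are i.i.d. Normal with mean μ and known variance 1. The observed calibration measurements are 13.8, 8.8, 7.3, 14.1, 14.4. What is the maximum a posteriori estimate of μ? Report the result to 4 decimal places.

n = 5; x̄ = (13.8 + 8.8 + 7.3 + 14.1 + 14.4)/5 = 58.4/5 = 11.68.
For a Normal prior and Normal likelihood with known variance, the posterior is Normal; its mode equals its mean, the precision-weighted average.
Prior precision 1/σ₀² = 1/25 = 0.04; data precision n/σ² = 5/1 = 5.
μ̂ = (0.04·11 + 5·11.68) / (0.04 + 5) = 58.84/5.04 = 1471/126 ≈ 11.6746.

μ̂_MAP = 11.6746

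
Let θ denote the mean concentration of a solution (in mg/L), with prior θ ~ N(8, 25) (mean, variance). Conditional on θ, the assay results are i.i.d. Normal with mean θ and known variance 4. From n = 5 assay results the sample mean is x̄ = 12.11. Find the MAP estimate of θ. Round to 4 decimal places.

θ̂_MAP = 11.9826

n = 5, x̄ = 12.11.
For a Normal prior and Normal likelihood with known variance, the posterior is Normal; its mode equals its mean, the precision-weighted average.
Prior precision 1/σ₀² = 1/25 = 0.04; data precision n/σ² = 5/4 = 1.25.
θ̂ = (0.04·8 + 1.25·12.11) / (0.04 + 1.25) = 15.4575/1.29 = 2061/172 ≈ 11.9826.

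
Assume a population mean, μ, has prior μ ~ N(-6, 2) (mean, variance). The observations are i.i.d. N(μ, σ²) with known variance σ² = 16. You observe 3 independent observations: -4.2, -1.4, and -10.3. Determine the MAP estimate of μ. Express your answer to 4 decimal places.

n = 3; x̄ = ((-4.2) + (-1.4) + (-10.3))/3 = -15.9/3 = -5.3.
For a Normal prior and Normal likelihood with known variance, the posterior is Normal; its mode equals its mean, the precision-weighted average.
Prior precision 1/σ₀² = 1/2 = 0.5; data precision n/σ² = 3/16 = 0.1875.
μ̂ = (0.5·(-6) + 0.1875·(-5.3)) / (0.5 + 0.1875) = (-3.99375)/0.6875 = -639/110 ≈ -5.8091.

μ̂_MAP = -5.8091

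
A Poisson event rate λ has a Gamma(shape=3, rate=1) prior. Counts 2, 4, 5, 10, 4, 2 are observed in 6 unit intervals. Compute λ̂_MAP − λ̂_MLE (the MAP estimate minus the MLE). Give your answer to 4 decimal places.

MAP − MLE = -0.3571

Σxᵢ = 27. Posterior is Gamma(30, 7); MAP = (30−1)/7 = 29/7 ≈ 4.14286.
MLE = x̄ = 27/6 ≈ 4.50000.
Difference = 29/7 − 27/6 = -5/14 ≈ -0.3571.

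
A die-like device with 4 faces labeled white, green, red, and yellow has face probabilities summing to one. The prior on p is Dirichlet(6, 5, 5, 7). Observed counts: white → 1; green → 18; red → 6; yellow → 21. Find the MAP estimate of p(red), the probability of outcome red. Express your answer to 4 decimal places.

The posterior is Dirichlet(αᵢ + nᵢ) = Dirichlet(7, 23, 11, 28).
For a Dirichlet(a₁,…,a_K) with all aᵢ > 1, the mode has j-th component (aⱼ − 1)/(Σaᵢ − K).
Here Σaᵢ = 69 and K = 4, so p(red) = (11 − 1)/(69 − 4) = 10/65 ≈ 0.1538.

MAP estimate of p(red) = 0.1538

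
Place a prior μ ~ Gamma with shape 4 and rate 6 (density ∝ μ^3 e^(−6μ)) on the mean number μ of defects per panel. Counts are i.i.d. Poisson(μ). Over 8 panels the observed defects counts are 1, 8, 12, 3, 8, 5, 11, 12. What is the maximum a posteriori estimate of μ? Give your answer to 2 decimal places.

μ̂_MAP = 4.50

Σxᵢ = 1+8+12+3+8+5+11+12 = 60, with n = 8.
Posterior ∝ μ^3e^(−6μ) · μ^60e^(−8μ) = μ^63e^(−14μ), i.e. Gamma(shape=64, rate=14).
The mode of a Gamma(a, b) with a ≥ 1 (shape–rate) is (a−1)/b = 63/14 ≈ 4.50.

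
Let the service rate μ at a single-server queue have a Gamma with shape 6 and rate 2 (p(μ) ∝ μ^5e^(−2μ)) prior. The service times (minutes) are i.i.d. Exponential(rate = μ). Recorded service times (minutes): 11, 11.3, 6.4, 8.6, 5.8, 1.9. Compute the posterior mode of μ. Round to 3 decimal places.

μ̂_MAP = 0.234

The Exponential(rate=μ) likelihood is ∝ μ^n e^(−μΣtᵢ). Here n = 6 and Σtᵢ = 11 + 11.3 + 6.4 + 8.6 + 5.8 + 1.9 = 45.
Posterior ∝ μ^5e^(−2μ) · μ^6e^(−45μ) = μ^11e^(−47μ), i.e. Gamma(12, 47).
Mode = (a−1)/b = 11/47 ≈ 0.234.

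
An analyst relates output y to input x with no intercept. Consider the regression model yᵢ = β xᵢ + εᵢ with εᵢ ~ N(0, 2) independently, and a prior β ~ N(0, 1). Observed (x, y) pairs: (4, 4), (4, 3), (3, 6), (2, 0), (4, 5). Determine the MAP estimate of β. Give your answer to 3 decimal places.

β̂_MAP = 1.048

log p(β | y) = −Σ(yᵢ − βxᵢ)²/(2·2) − β²/(2·1) + const.
Setting the derivative to zero: Σxᵢ(yᵢ − βxᵢ)/2 − β/1 = 0, so β = Σxᵢyᵢ / (Σxᵢ² + σ²/τ²).
Σxᵢyᵢ = 4·4 + 4·3 + 3·6 + 2·0 + 4·5 = 66; Σxᵢ² = 61; σ²/τ² = 2.
β̂_MAP = 66 / (61 + 2) = 66/63 ≈ 1.048.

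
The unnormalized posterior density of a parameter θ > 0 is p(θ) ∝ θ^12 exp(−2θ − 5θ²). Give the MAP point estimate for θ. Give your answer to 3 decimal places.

ℓ'(θ) = 12/θ − 2 − 10θ. Setting this to zero and multiplying by θ: 10θ² + 2θ − 12 = 0.
θ = (−2 + √(2² + 4·10·12)) / (2·10) = (−2 + √484) / 20 = (−2 + 22)/20 = 1.
ℓ''(θ) = −12/θ² − 10 < 0, confirming a maximum.

θ̂_MAP = 1.000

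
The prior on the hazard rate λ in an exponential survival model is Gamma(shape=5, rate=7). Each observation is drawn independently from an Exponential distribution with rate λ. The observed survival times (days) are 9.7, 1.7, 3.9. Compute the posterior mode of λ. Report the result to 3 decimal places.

λ̂_MAP = 0.314

The Exponential(rate=λ) likelihood is ∝ λ^n e^(−λΣtᵢ). Here n = 3 and Σtᵢ = 9.7 + 1.7 + 3.9 = 15.3.
Posterior ∝ λ^4e^(−7λ) · λ^3e^(−15.3λ) = λ^7e^(−22.3λ), i.e. Gamma(8, 22.3).
Mode = (a−1)/b = 7/22.3 ≈ 0.314.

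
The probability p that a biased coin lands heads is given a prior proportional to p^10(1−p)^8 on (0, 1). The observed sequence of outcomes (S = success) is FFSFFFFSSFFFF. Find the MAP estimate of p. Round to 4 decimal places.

p̂_MAP = 0.4194

The prior density ∝ p^10(1−p)^8 is the kernel of Beta(11, 9).
Data: 3 successes in 13 trials (from the sequence). The binomial likelihood contributes p^3(1−p)^10, so the posterior is Beta(11+3, 9+10) = Beta(14, 19).
For Beta(a, b) with a, b > 1 the mode is (a−1)/(a+b−2) = 13/31 ≈ 0.4194.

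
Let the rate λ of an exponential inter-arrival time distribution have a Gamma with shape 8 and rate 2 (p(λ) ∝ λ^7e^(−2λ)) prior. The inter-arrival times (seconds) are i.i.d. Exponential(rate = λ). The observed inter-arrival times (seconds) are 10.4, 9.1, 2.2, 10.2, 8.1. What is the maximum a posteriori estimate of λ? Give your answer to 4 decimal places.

The Exponential(rate=λ) likelihood is ∝ λ^n e^(−λΣtᵢ). Here n = 5 and Σtᵢ = 10.4 + 9.1 + 2.2 + 10.2 + 8.1 = 40.
Posterior ∝ λ^7e^(−2λ) · λ^5e^(−40λ) = λ^12e^(−42λ), i.e. Gamma(13, 42).
Mode = (a−1)/b = 12/42 ≈ 0.2857.

λ̂_MAP = 0.2857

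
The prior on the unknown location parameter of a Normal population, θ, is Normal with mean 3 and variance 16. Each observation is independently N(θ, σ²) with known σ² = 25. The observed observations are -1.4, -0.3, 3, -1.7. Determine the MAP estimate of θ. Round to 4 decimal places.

θ̂_MAP = 0.7708

n = 4; x̄ = ((-1.4) + (-0.3) + 3 + (-1.7))/4 = -0.4/4 = -0.1.
For a Normal prior and Normal likelihood with known variance, the posterior is Normal; its mode equals its mean, the precision-weighted average.
Prior precision 1/σ₀² = 1/16 = 0.0625; data precision n/σ² = 4/25 = 0.16.
θ̂ = (0.0625·3 + 0.16·(-0.1)) / (0.0625 + 0.16) = 0.1715/0.2225 = 343/445 ≈ 0.7708.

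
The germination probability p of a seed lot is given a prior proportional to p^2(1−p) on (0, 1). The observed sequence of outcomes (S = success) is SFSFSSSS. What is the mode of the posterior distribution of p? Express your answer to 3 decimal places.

p̂_MAP = 0.727

The prior density ∝ p^2(1−p)^1 is the kernel of Beta(3, 2).
Data: 6 successes in 8 trials (from the sequence). The binomial likelihood contributes p^6(1−p)^2, so the posterior is Beta(3+6, 2+2) = Beta(9, 4).
For Beta(a, b) with a, b > 1 the mode is (a−1)/(a+b−2) = 8/11 ≈ 0.727.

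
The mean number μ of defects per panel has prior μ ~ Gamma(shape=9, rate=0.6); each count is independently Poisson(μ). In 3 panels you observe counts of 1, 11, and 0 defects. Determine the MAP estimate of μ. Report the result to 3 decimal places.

μ̂_MAP = 5.556

Σxᵢ = 1+11+0 = 12, with n = 3.
Posterior ∝ μ^8e^(−0.6μ) · μ^12e^(−3μ) = μ^20e^(−3.6μ), i.e. Gamma(shape=21, rate=3.6).
The mode of a Gamma(a, b) with a ≥ 1 (shape–rate) is (a−1)/b = 20/3.6 ≈ 5.556.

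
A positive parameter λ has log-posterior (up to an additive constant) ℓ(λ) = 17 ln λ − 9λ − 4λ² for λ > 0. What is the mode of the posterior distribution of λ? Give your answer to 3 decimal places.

ℓ'(λ) = 17/λ − 9 − 8λ. Setting this to zero and multiplying by λ: 8λ² + 9λ − 17 = 0.
λ = (−9 + √(9² + 4·8·17)) / (2·8) = (−9 + √625) / 16 = (−9 + 25)/16 = 1.
ℓ''(λ) = −17/λ² − 8 < 0, confirming a maximum.

λ̂_MAP = 1.000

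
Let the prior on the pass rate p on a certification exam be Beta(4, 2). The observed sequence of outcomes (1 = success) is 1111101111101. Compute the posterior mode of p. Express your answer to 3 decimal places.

Prior: Beta(4, 2).
Data: 11 successes in 13 trials (from the sequence). The binomial likelihood contributes p^11(1−p)^2, so the posterior is Beta(4+11, 2+2) = Beta(15, 4).
For Beta(a, b) with a, b > 1 the mode is (a−1)/(a+b−2) = 14/17 ≈ 0.824.

p̂_MAP = 0.824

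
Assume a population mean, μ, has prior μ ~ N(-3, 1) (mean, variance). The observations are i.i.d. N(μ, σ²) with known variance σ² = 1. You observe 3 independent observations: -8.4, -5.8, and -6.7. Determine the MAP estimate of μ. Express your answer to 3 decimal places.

μ̂_MAP = -5.975

n = 3; x̄ = ((-8.4) + (-5.8) + (-6.7))/3 = -20.9/3 = -209/30 ≈ -6.9667.
For a Normal prior and Normal likelihood with known variance, the posterior is Normal; its mode equals its mean, the precision-weighted average.
Prior precision 1/σ₀² = 1/1 = 1; data precision n/σ² = 3/1 = 3.
μ̂ = (1·(-3) + 3·(-209/30)) / (1 + 3) = (-23.9)/4 = -5.975.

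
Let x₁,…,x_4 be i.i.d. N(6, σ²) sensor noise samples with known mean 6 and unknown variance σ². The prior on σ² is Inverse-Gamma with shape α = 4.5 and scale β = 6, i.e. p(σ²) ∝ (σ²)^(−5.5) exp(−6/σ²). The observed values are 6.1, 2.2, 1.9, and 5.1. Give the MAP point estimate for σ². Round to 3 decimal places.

Sum of squared deviations about the known mean: SS = (6.1−6)² + (2.2−6)² + (1.9−6)² + (5.1−6)² = 32.07.
The Normal likelihood contributes (σ²)^(−n/2) exp(−SS/(2σ²)), so the posterior is Inverse-Gamma(α + n/2, β + SS/2) = Inverse-Gamma(6.5, 22.035).
The mode of Inverse-Gamma(a, b) is b/(a+1) = 22.035/7.5 ≈ 2.938.

σ̂²_MAP = 2.938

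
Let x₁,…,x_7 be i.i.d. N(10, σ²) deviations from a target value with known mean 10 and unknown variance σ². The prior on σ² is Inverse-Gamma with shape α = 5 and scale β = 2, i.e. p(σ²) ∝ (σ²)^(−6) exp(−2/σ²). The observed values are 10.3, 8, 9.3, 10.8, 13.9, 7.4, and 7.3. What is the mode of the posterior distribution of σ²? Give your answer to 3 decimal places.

Sum of squared deviations about the known mean: SS = (10.3−10)² + (8−10)² + (9.3−10)² + (10.8−10)² + (13.9−10)² + (7.4−10)² + (7.3−10)² = 34.48.
The Normal likelihood contributes (σ²)^(−n/2) exp(−SS/(2σ²)), so the posterior is Inverse-Gamma(α + n/2, β + SS/2) = Inverse-Gamma(8.5, 19.24).
The mode of Inverse-Gamma(a, b) is b/(a+1) = 19.24/9.5 ≈ 2.025.

σ̂²_MAP = 2.025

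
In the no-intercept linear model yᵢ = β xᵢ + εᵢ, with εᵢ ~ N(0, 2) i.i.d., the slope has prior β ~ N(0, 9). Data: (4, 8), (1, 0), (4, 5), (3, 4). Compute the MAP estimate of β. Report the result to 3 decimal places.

log p(β | y) = −Σ(yᵢ − βxᵢ)²/(2·2) − β²/(2·9) + const.
Setting the derivative to zero: Σxᵢ(yᵢ − βxᵢ)/2 − β/9 = 0, so β = Σxᵢyᵢ / (Σxᵢ² + σ²/τ²).
Σxᵢyᵢ = 4·8 + 1·0 + 4·5 + 3·4 = 64; Σxᵢ² = 42; σ²/τ² = 2/9.
β̂_MAP = 64 / (42 + 2/9) = 64/(380/9) = 144/95 ≈ 1.516.

β̂_MAP = 1.516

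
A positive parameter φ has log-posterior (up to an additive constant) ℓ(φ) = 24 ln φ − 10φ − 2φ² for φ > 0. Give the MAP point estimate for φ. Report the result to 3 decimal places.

φ̂_MAP = 1.500

ℓ'(φ) = 24/φ − 10 − 4φ. Setting this to zero and multiplying by φ: 4φ² + 10φ − 24 = 0.
φ = (−10 + √(10² + 4·4·24)) / (2·4) = (−10 + √484) / 8 = (−10 + 22)/8 = 3/2.
ℓ''(φ) = −24/φ² − 4 < 0, confirming a maximum.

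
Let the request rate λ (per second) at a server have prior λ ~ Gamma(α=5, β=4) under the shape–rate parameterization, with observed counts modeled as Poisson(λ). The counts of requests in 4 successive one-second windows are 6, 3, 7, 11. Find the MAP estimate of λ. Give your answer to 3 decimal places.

Σxᵢ = 6+3+7+11 = 27, with n = 4.
Posterior ∝ λ^4e^(−4λ) · λ^27e^(−4λ) = λ^31e^(−8λ), i.e. Gamma(shape=32, rate=8).
The mode of a Gamma(a, b) with a ≥ 1 (shape–rate) is (a−1)/b = 31/8 ≈ 3.875.

λ̂_MAP = 3.875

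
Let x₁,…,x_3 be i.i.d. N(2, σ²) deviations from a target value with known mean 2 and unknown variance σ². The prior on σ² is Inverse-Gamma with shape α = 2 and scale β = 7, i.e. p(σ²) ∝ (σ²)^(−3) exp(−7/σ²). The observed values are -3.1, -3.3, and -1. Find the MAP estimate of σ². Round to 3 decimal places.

σ̂²_MAP = 8.567

Sum of squared deviations about the known mean: SS = (-3.1−2)² + (-3.3−2)² + (-1−2)² = 63.1.
The Normal likelihood contributes (σ²)^(−n/2) exp(−SS/(2σ²)), so the posterior is Inverse-Gamma(α + n/2, β + SS/2) = Inverse-Gamma(3.5, 38.55).
The mode of Inverse-Gamma(a, b) is b/(a+1) = 38.55/4.5 ≈ 8.567.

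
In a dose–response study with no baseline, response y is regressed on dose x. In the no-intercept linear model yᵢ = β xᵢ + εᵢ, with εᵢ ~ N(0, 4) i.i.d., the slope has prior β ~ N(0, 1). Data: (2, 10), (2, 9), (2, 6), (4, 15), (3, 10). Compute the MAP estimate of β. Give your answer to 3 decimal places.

log p(β | y) = −Σ(yᵢ − βxᵢ)²/(2·4) − β²/(2·1) + const.
Setting the derivative to zero: Σxᵢ(yᵢ − βxᵢ)/4 − β/1 = 0, so β = Σxᵢyᵢ / (Σxᵢ² + σ²/τ²).
Σxᵢyᵢ = 2·10 + 2·9 + 2·6 + 4·15 + 3·10 = 140; Σxᵢ² = 37; σ²/τ² = 4.
β̂_MAP = 140 / (37 + 4) = 140/41 ≈ 3.415.

β̂_MAP = 3.415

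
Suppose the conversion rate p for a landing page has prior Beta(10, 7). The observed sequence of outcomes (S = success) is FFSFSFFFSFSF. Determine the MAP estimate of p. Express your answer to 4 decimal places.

p̂_MAP = 0.4815

Prior: Beta(10, 7).
Data: 4 successes in 12 trials (from the sequence). The binomial likelihood contributes p^4(1−p)^8, so the posterior is Beta(10+4, 7+8) = Beta(14, 15).
For Beta(a, b) with a, b > 1 the mode is (a−1)/(a+b−2) = 13/27 ≈ 0.4815.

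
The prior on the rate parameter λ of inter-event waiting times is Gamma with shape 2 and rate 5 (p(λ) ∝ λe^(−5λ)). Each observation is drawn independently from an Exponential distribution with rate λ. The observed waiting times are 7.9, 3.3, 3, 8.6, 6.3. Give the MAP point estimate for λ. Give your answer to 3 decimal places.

λ̂_MAP = 0.176

The Exponential(rate=λ) likelihood is ∝ λ^n e^(−λΣtᵢ). Here n = 5 and Σtᵢ = 7.9 + 3.3 + 3 + 8.6 + 6.3 = 29.1.
Posterior ∝ λe^(−5λ) · λ^5e^(−29.1λ) = λ^6e^(−34.1λ), i.e. Gamma(7, 34.1).
Mode = (a−1)/b = 6/34.1 ≈ 0.176.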